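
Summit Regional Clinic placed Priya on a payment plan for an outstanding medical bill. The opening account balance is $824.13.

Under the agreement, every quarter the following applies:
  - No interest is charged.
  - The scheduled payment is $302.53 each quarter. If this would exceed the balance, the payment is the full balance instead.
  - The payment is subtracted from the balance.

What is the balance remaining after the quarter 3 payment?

Quarter 1: $824.13 − $302.53 → $521.60
Quarter 2: $521.60 − $302.53 → $219.07
Quarter 3: $219.07 − $219.07 → $0.00

$0.00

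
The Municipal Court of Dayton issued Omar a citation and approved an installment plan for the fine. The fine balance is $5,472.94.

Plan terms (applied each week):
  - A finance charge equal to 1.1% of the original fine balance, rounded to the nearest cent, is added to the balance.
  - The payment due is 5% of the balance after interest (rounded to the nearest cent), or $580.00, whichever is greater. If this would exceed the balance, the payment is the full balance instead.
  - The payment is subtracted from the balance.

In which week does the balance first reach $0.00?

Week 1: opening $5,472.94; interest $60.20 → $5,533.14; payment $580.00; balance $4,953.14
Week 2: opening $4,953.14; interest $60.20 → $5,013.34; payment $580.00; balance $4,433.34
Week 3: opening $4,433.34; interest $60.20 → $4,493.54; payment $580.00; balance $3,913.54
Week 4: opening $3,913.54; interest $60.20 → $3,973.74; payment $580.00; balance $3,393.74
Week 5: opening $3,393.74; interest $60.20 → $3,453.94; payment $580.00; balance $2,873.94
Week 6: opening $2,873.94; interest $60.20 → $2,934.14; payment $580.00; balance $2,354.14
Week 7: opening $2,354.14; interest $60.20 → $2,414.34; payment $580.00; balance $1,834.34
Week 8: opening $1,834.34; interest $60.20 → $1,894.54; payment $580.00; balance $1,314.54
Week 9: opening $1,314.54; interest $60.20 → $1,374.74; payment $580.00; balance $794.74
Week 10: opening $794.74; interest $60.20 → $854.94; payment $580.00; balance $274.94
Week 11: opening $274.94; interest $60.20 → $335.14; payment $335.14; balance $0.00
Balance reaches $0.00 in week 11.

11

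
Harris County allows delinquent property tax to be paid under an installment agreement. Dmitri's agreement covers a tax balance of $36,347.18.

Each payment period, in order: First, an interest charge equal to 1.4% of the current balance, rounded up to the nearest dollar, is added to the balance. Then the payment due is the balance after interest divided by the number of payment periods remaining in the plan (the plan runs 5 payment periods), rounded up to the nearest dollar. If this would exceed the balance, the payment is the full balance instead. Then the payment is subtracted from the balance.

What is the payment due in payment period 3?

Payment period 1: $36,347.18 +$509.00 interest = $36,856.18; pay $7,372.00 → $29,484.18
Payment period 2: $29,484.18 +$413.00 interest = $29,897.18; pay $7,475.00 → $22,422.18
Payment period 3: $22,422.18 +$314.00 interest = $22,736.18; pay $7,579.00 → $15,157.18

$7,579.00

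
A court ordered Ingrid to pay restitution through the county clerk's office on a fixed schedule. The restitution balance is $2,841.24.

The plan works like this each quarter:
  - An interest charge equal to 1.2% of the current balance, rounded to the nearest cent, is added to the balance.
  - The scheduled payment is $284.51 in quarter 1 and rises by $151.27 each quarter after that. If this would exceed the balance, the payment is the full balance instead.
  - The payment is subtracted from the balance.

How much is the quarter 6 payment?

$28.11

Quarter 1: $2,841.24 +$34.09 interest = $2,875.33; pay $284.51 → $2,590.82
Quarter 2: $2,590.82 +$31.09 interest = $2,621.91; pay $435.78 → $2,186.13
Quarter 3: $2,186.13 +$26.23 interest = $2,212.36; pay $587.05 → $1,625.31
Quarter 4: $1,625.31 +$19.50 interest = $1,644.81; pay $738.32 → $906.49
Quarter 5: $906.49 +$10.88 interest = $917.37; pay $889.59 → $27.78
Quarter 6: $27.78 +$0.33 interest = $28.11; pay $28.11 → $0.00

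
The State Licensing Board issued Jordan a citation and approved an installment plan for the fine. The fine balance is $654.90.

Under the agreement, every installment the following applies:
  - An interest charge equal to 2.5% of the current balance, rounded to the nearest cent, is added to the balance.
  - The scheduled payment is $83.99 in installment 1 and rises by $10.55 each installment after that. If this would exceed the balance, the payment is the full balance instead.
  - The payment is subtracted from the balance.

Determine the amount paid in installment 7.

Installment 1: opening $654.90; interest $16.37 → $671.27; payment $83.99; balance $587.28
Installment 2: opening $587.28; interest $14.68 → $601.96; payment $94.54; balance $507.42
Installment 3: opening $507.42; interest $12.69 → $520.11; payment $105.09; balance $415.02
Installment 4: opening $415.02; interest $10.38 → $425.40; payment $115.64; balance $309.76
Installment 5: opening $309.76; interest $7.74 → $317.50; payment $126.19; balance $191.31
Installment 6: opening $191.31; interest $4.78 → $196.09; payment $136.74; balance $59.35
Installment 7: opening $59.35; interest $1.48 → $60.83; payment $60.83; balance $0.00

$60.83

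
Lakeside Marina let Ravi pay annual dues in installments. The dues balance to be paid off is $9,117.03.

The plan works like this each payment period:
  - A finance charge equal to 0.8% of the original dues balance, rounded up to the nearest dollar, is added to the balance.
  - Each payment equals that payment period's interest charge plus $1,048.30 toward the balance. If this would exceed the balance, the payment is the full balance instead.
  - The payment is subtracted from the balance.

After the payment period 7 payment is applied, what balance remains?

$1,778.93

Payment period 1: opening $9,117.03; interest $73.00 → $9,190.03; payment $1,121.30; balance $8,068.73
Payment period 2: opening $8,068.73; interest $73.00 → $8,141.73; payment $1,121.30; balance $7,020.43
Payment period 3: opening $7,020.43; interest $73.00 → $7,093.43; payment $1,121.30; balance $5,972.13
Payment period 4: opening $5,972.13; interest $73.00 → $6,045.13; payment $1,121.30; balance $4,923.83
Payment period 5: opening $4,923.83; interest $73.00 → $4,996.83; payment $1,121.30; balance $3,875.53
Payment period 6: opening $3,875.53; interest $73.00 → $3,948.53; payment $1,121.30; balance $2,827.23
Payment period 7: opening $2,827.23; interest $73.00 → $2,900.23; payment $1,121.30; balance $1,778.93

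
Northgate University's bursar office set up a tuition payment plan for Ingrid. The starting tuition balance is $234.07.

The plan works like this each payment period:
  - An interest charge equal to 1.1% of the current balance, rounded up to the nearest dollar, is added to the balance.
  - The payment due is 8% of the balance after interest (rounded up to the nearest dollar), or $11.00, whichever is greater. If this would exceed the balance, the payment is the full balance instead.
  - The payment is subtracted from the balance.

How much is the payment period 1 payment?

# | Opening | Interest | Payment | End bal
1 | $234.07 | $3.00 | $19.00 | $218.07

$19.00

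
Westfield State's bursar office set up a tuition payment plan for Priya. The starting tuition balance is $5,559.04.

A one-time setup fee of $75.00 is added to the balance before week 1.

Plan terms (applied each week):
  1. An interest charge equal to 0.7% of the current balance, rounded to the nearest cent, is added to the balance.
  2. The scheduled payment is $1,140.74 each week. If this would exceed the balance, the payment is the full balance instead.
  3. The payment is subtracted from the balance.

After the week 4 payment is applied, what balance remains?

# | Opening | Interest | Payment | End bal
1 | $5,634.04 | $39.44 | $1,140.74 | $4,532.74
2 | $4,532.74 | $31.73 | $1,140.74 | $3,423.73
3 | $3,423.73 | $23.97 | $1,140.74 | $2,306.96
4 | $2,306.96 | $16.15 | $1,140.74 | $1,182.37

$1,182.37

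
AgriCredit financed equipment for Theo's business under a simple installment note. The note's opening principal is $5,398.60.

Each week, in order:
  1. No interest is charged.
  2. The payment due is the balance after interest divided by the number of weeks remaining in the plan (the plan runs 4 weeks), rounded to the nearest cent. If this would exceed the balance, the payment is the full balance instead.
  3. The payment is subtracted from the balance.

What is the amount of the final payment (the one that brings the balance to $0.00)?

$1,349.65

Week 1: $5,398.60 − $1,349.65 → $4,048.95
Week 2: $4,048.95 − $1,349.65 → $2,699.30
Week 3: $2,699.30 − $1,349.65 → $1,349.65
Week 4: $1,349.65 − $1,349.65 → $0.00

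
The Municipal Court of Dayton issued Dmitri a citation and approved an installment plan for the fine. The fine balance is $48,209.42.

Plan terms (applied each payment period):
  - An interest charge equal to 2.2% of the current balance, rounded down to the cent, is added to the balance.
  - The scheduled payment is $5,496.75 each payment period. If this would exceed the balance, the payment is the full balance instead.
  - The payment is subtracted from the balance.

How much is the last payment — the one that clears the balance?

# | Opening | Interest | Payment | End bal
1 | $48,209.42 | $1,060.60 | $5,496.75 | $43,773.27
2 | $43,773.27 | $963.01 | $5,496.75 | $39,239.53
3 | $39,239.53 | $863.26 | $5,496.75 | $34,606.04
4 | $34,606.04 | $761.33 | $5,496.75 | $29,870.62
5 | $29,870.62 | $657.15 | $5,496.75 | $25,031.02
6 | $25,031.02 | $550.68 | $5,496.75 | $20,084.95
7 | $20,084.95 | $441.86 | $5,496.75 | $15,030.06
8 | $15,030.06 | $330.66 | $5,496.75 | $9,863.97
9 | $9,863.97 | $217.00 | $5,496.75 | $4,584.22
10 | $4,584.22 | $100.85 | $4,685.07 | $0.00

$4,685.07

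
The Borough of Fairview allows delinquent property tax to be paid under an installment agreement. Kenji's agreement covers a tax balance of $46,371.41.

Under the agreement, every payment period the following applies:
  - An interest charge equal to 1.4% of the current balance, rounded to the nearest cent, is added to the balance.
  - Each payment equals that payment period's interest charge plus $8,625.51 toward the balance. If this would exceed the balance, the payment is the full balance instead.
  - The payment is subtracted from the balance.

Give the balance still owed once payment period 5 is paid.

Payment period 1: $46,371.41 +$649.20 interest = $47,020.61; pay $9,274.71 → $37,745.90
Payment period 2: $37,745.90 +$528.44 interest = $38,274.34; pay $9,153.95 → $29,120.39
Payment period 3: $29,120.39 +$407.69 interest = $29,528.08; pay $9,033.20 → $20,494.88
Payment period 4: $20,494.88 +$286.93 interest = $20,781.81; pay $8,912.44 → $11,869.37
Payment period 5: $11,869.37 +$166.17 interest = $12,035.54; pay $8,791.68 → $3,243.86

$3,243.86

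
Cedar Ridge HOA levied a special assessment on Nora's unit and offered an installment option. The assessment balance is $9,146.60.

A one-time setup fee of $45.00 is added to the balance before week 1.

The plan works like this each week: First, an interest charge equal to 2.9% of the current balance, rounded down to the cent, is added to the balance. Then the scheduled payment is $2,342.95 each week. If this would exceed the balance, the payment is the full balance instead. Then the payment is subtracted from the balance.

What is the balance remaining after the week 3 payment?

$2,780.01

# | Opening | Interest | Payment | End bal
1 | $9,191.60 | $266.55 | $2,342.95 | $7,115.20
2 | $7,115.20 | $206.34 | $2,342.95 | $4,978.59
3 | $4,978.59 | $144.37 | $2,342.95 | $2,780.01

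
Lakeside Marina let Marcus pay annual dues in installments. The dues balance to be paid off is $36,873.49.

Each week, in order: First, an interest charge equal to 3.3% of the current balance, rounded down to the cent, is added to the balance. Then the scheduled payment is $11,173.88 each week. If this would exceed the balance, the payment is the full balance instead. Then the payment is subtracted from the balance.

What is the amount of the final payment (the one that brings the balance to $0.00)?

Week 1: opening $36,873.49; interest $1,216.82 → $38,090.31; payment $11,173.88; balance $26,916.43
Week 2: opening $26,916.43; interest $888.24 → $27,804.67; payment $11,173.88; balance $16,630.79
Week 3: opening $16,630.79; interest $548.81 → $17,179.60; payment $11,173.88; balance $6,005.72
Week 4: opening $6,005.72; interest $198.18 → $6,203.90; payment $6,203.90; balance $0.00

$6,203.90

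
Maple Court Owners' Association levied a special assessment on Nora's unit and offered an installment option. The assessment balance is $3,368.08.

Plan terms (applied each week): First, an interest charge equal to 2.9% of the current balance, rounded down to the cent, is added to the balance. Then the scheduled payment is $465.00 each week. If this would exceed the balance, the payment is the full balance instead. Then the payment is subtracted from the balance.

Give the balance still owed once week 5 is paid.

$1,421.78

# | Opening | Interest | Payment | End bal
1 | $3,368.08 | $97.67 | $465.00 | $3,000.75
2 | $3,000.75 | $87.02 | $465.00 | $2,622.77
3 | $2,622.77 | $76.06 | $465.00 | $2,233.83
4 | $2,233.83 | $64.78 | $465.00 | $1,833.61
5 | $1,833.61 | $53.17 | $465.00 | $1,421.78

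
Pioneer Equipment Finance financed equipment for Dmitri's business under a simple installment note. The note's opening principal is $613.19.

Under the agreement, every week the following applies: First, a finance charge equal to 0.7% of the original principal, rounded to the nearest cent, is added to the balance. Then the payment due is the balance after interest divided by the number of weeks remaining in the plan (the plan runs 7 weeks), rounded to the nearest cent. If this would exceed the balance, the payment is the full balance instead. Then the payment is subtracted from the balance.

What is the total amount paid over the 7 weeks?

$643.22

# | Opening | Interest | Payment | End bal
1 | $613.19 | $4.29 | $88.21 | $529.27
2 | $529.27 | $4.29 | $88.93 | $444.63
3 | $444.63 | $4.29 | $89.78 | $359.14
4 | $359.14 | $4.29 | $90.86 | $272.57
5 | $272.57 | $4.29 | $92.29 | $184.57
6 | $184.57 | $4.29 | $94.43 | $94.43
7 | $94.43 | $4.29 | $98.72 | $0.00
Total paid: $643.22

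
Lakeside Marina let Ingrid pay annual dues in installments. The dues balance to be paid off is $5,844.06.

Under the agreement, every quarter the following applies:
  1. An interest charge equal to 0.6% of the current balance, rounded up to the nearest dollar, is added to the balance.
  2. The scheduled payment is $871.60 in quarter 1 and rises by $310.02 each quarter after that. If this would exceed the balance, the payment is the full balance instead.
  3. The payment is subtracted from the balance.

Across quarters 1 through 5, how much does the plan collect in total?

Quarter 1: $5,844.06 +$36.00 interest = $5,880.06; pay $871.60 → $5,008.46
Quarter 2: $5,008.46 +$31.00 interest = $5,039.46; pay $1,181.62 → $3,857.84
Quarter 3: $3,857.84 +$24.00 interest = $3,881.84; pay $1,491.64 → $2,390.20
Quarter 4: $2,390.20 +$15.00 interest = $2,405.20; pay $1,801.66 → $603.54
Quarter 5: $603.54 +$4.00 interest = $607.54; pay $607.54 → $0.00
Total paid: $5,954.06

$5,954.06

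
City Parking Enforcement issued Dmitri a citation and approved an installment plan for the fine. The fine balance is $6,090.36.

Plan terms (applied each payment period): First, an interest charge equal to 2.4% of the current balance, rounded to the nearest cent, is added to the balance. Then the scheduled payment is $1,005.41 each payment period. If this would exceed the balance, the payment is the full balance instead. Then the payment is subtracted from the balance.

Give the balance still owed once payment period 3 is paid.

$3,450.28

Payment period 1: opening $6,090.36; interest $146.17 → $6,236.53; payment $1,005.41; balance $5,231.12
Payment period 2: opening $5,231.12; interest $125.55 → $5,356.67; payment $1,005.41; balance $4,351.26
Payment period 3: opening $4,351.26; interest $104.43 → $4,455.69; payment $1,005.41; balance $3,450.28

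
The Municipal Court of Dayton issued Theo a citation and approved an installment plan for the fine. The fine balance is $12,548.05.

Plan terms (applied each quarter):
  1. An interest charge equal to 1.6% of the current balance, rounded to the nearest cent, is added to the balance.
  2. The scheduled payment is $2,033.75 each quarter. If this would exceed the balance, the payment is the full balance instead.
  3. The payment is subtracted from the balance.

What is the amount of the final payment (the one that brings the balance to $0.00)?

Quarter 1: $12,548.05 +$200.77 interest = $12,748.82; pay $2,033.75 → $10,715.07
Quarter 2: $10,715.07 +$171.44 interest = $10,886.51; pay $2,033.75 → $8,852.76
Quarter 3: $8,852.76 +$141.64 interest = $8,994.40; pay $2,033.75 → $6,960.65
Quarter 4: $6,960.65 +$111.37 interest = $7,072.02; pay $2,033.75 → $5,038.27
Quarter 5: $5,038.27 +$80.61 interest = $5,118.88; pay $2,033.75 → $3,085.13
Quarter 6: $3,085.13 +$49.36 interest = $3,134.49; pay $2,033.75 → $1,100.74
Quarter 7: $1,100.74 +$17.61 interest = $1,118.35; pay $1,118.35 → $0.00

$1,118.35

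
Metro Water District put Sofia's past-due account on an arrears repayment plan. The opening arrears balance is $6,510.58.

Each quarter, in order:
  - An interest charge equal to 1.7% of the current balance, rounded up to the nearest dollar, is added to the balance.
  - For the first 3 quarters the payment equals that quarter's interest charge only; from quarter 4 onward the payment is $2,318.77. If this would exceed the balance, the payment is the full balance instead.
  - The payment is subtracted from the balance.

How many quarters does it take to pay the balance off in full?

Quarter 1: $6,510.58 +$111.00 interest = $6,621.58; pay $111.00 → $6,510.58
Quarter 2: $6,510.58 +$111.00 interest = $6,621.58; pay $111.00 → $6,510.58
Quarter 3: $6,510.58 +$111.00 interest = $6,621.58; pay $111.00 → $6,510.58
Quarter 4: $6,510.58 +$111.00 interest = $6,621.58; pay $2,318.77 → $4,302.81
Quarter 5: $4,302.81 +$74.00 interest = $4,376.81; pay $2,318.77 → $2,058.04
Quarter 6: $2,058.04 +$35.00 interest = $2,093.04; pay $2,093.04 → $0.00
Balance reaches $0.00 in quarter 6.

6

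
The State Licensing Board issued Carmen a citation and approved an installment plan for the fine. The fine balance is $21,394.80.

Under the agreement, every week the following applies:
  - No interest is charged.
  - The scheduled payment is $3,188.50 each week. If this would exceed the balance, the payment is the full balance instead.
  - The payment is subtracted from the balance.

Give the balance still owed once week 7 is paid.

Week 1: $21,394.80 − $3,188.50 → $18,206.30
Week 2: $18,206.30 − $3,188.50 → $15,017.80
Week 3: $15,017.80 − $3,188.50 → $11,829.30
Week 4: $11,829.30 − $3,188.50 → $8,640.80
Week 5: $8,640.80 − $3,188.50 → $5,452.30
Week 6: $5,452.30 − $3,188.50 → $2,263.80
Week 7: $2,263.80 − $2,263.80 → $0.00

$0.00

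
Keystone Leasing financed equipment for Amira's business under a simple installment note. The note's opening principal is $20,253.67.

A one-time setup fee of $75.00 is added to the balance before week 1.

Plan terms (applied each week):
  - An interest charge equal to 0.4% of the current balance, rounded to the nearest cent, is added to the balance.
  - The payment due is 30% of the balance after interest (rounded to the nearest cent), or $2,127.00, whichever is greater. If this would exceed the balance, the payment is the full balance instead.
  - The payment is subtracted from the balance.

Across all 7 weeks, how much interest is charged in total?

Week 1: opening $20,328.67; interest $81.31 → $20,409.98; payment $6,122.99; balance $14,286.99
Week 2: opening $14,286.99; interest $57.15 → $14,344.14; payment $4,303.24; balance $10,040.90
Week 3: opening $10,040.90; interest $40.16 → $10,081.06; payment $3,024.32; balance $7,056.74
Week 4: opening $7,056.74; interest $28.23 → $7,084.97; payment $2,127.00; balance $4,957.97
Week 5: opening $4,957.97; interest $19.83 → $4,977.80; payment $2,127.00; balance $2,850.80
Week 6: opening $2,850.80; interest $11.40 → $2,862.20; payment $2,127.00; balance $735.20
Week 7: opening $735.20; interest $2.94 → $738.14; payment $738.14; balance $0.00
Total interest: $81.31 + $57.15 + $40.16 + $28.23 + $19.83 + $11.40 + $2.94 = $241.02

$241.02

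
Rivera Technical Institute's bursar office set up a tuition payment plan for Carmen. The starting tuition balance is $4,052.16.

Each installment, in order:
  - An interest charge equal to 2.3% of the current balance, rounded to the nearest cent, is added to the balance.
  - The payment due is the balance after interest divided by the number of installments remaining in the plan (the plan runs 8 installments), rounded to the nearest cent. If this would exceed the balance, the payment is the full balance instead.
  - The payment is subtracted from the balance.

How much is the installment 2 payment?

Installment 1: $4,052.16 +$93.20 interest = $4,145.36; pay $518.17 → $3,627.19
Installment 2: $3,627.19 +$83.43 interest = $3,710.62; pay $530.09 → $3,180.53

$530.09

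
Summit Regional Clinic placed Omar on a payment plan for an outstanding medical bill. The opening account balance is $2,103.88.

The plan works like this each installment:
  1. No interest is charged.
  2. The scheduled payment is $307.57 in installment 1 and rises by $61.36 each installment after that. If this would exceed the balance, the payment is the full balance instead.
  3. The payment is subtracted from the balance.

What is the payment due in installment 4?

# | Opening | Payment | End bal
1 | $2,103.88 | $307.57 | $1,796.31
2 | $1,796.31 | $368.93 | $1,427.38
3 | $1,427.38 | $430.29 | $997.09
4 | $997.09 | $491.65 | $505.44

$491.65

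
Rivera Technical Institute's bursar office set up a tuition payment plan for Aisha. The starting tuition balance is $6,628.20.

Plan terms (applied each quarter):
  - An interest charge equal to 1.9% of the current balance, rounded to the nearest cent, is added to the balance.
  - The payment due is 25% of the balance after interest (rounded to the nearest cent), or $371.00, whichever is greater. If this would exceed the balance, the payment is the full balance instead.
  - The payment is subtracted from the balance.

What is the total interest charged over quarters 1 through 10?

# | Opening | Interest | Payment | End bal
1 | $6,628.20 | $125.94 | $1,688.54 | $5,065.60
2 | $5,065.60 | $96.25 | $1,290.46 | $3,871.39
3 | $3,871.39 | $73.56 | $986.24 | $2,958.71
4 | $2,958.71 | $56.22 | $753.73 | $2,261.20
5 | $2,261.20 | $42.96 | $576.04 | $1,728.12
6 | $1,728.12 | $32.83 | $440.24 | $1,320.71
7 | $1,320.71 | $25.09 | $371.00 | $974.80
8 | $974.80 | $18.52 | $371.00 | $622.32
9 | $622.32 | $11.82 | $371.00 | $263.14
10 | $263.14 | $5.00 | $268.14 | $0.00
Total interest: $125.94 + $96.25 + $73.56 + $56.22 + $42.96 + $32.83 + $25.09 + $18.52 + $11.82 + $5.00 = $488.19

$488.19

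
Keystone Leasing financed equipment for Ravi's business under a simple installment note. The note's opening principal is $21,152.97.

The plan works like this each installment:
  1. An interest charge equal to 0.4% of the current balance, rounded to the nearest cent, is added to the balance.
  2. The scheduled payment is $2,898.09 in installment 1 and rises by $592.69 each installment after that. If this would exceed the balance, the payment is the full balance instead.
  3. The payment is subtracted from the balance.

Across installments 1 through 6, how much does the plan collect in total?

$21,443.37

Installment 1: opening $21,152.97; interest $84.61 → $21,237.58; payment $2,898.09; balance $18,339.49
Installment 2: opening $18,339.49; interest $73.36 → $18,412.85; payment $3,490.78; balance $14,922.07
Installment 3: opening $14,922.07; interest $59.69 → $14,981.76; payment $4,083.47; balance $10,898.29
Installment 4: opening $10,898.29; interest $43.59 → $10,941.88; payment $4,676.16; balance $6,265.72
Installment 5: opening $6,265.72; interest $25.06 → $6,290.78; payment $5,268.85; balance $1,021.93
Installment 6: opening $1,021.93; interest $4.09 → $1,026.02; payment $1,026.02; balance $0.00
Total paid: $21,443.37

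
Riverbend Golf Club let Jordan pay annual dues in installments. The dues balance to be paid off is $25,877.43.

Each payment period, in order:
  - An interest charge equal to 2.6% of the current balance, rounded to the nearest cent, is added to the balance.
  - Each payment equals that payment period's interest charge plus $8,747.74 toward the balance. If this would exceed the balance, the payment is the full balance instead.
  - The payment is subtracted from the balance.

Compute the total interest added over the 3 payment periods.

# | Opening | Interest | Payment | End bal
1 | $25,877.43 | $672.81 | $9,420.55 | $17,129.69
2 | $17,129.69 | $445.37 | $9,193.11 | $8,381.95
3 | $8,381.95 | $217.93 | $8,599.88 | $0.00
Total interest: $672.81 + $445.37 + $217.93 = $1,336.11

$1,336.11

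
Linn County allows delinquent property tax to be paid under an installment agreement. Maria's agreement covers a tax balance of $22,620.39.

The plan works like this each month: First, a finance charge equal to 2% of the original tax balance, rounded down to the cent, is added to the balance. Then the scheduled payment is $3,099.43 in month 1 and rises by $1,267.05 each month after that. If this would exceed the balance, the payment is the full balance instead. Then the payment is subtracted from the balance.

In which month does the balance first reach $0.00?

5

Month 1: opening $22,620.39; interest $452.40 → $23,072.79; payment $3,099.43; balance $19,973.36
Month 2: opening $19,973.36; interest $452.40 → $20,425.76; payment $4,366.48; balance $16,059.28
Month 3: opening $16,059.28; interest $452.40 → $16,511.68; payment $5,633.53; balance $10,878.15
Month 4: opening $10,878.15; interest $452.40 → $11,330.55; payment $6,900.58; balance $4,429.97
Month 5: opening $4,429.97; interest $452.40 → $4,882.37; payment $4,882.37; balance $0.00
Balance reaches $0.00 in month 5.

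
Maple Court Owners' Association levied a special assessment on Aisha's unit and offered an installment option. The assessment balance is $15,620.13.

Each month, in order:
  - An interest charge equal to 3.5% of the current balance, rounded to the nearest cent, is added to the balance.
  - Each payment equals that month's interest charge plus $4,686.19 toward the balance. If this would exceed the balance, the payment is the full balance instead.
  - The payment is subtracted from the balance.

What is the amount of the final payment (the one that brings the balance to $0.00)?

$1,616.21

Month 1: opening $15,620.13; interest $546.70 → $16,166.83; payment $5,232.89; balance $10,933.94
Month 2: opening $10,933.94; interest $382.69 → $11,316.63; payment $5,068.88; balance $6,247.75
Month 3: opening $6,247.75; interest $218.67 → $6,466.42; payment $4,904.86; balance $1,561.56
Month 4: opening $1,561.56; interest $54.65 → $1,616.21; payment $1,616.21; balance $0.00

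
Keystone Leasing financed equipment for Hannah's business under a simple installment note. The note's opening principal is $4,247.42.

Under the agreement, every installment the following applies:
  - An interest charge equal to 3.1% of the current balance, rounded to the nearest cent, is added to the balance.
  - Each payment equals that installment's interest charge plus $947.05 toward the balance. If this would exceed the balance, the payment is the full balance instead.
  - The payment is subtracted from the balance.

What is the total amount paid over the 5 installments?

# | Opening | Interest | Payment | End bal
1 | $4,247.42 | $131.67 | $1,078.72 | $3,300.37
2 | $3,300.37 | $102.31 | $1,049.36 | $2,353.32
3 | $2,353.32 | $72.95 | $1,020.00 | $1,406.27
4 | $1,406.27 | $43.59 | $990.64 | $459.22
5 | $459.22 | $14.24 | $473.46 | $0.00
Total paid: $4,612.18

$4,612.18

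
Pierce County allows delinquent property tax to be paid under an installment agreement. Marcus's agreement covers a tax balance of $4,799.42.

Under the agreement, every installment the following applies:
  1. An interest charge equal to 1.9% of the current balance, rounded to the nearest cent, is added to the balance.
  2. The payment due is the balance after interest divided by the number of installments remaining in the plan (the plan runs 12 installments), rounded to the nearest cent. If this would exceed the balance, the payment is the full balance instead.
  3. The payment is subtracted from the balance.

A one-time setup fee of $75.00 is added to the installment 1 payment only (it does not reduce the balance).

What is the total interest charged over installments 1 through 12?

Installment 1: $4,799.42 +$91.19 interest = $4,890.61; pay $407.55 (+ $75.00 fee) → $4,483.06
Installment 2: $4,483.06 +$85.18 interest = $4,568.24; pay $415.29 → $4,152.95
Installment 3: $4,152.95 +$78.91 interest = $4,231.86; pay $423.19 → $3,808.67
Installment 4: $3,808.67 +$72.36 interest = $3,881.03; pay $431.23 → $3,449.80
Installment 5: $3,449.80 +$65.55 interest = $3,515.35; pay $439.42 → $3,075.93
Installment 6: $3,075.93 +$58.44 interest = $3,134.37; pay $447.77 → $2,686.60
Installment 7: $2,686.60 +$51.05 interest = $2,737.65; pay $456.28 → $2,281.37
Installment 8: $2,281.37 +$43.35 interest = $2,324.72; pay $464.94 → $1,859.78
Installment 9: $1,859.78 +$35.34 interest = $1,895.12; pay $473.78 → $1,421.34
Installment 10: $1,421.34 +$27.01 interest = $1,448.35; pay $482.78 → $965.57
Installment 11: $965.57 +$18.35 interest = $983.92; pay $491.96 → $491.96
Installment 12: $491.96 +$9.35 interest = $501.31; pay $501.31 → $0.00
Total interest: $91.19 + $85.18 + $78.91 + $72.36 + $65.55 + $58.44 + $51.05 + $43.35 + $35.34 + $27.01 + $18.35 + $9.35 = $636.08

$636.08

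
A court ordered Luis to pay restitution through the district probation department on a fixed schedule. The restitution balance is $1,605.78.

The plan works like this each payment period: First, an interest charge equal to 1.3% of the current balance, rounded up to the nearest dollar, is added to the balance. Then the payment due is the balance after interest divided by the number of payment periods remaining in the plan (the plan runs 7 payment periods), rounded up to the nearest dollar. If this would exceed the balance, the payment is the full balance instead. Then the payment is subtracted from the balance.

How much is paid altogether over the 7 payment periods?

Payment period 1: $1,605.78 +$21.00 interest = $1,626.78; pay $233.00 → $1,393.78
Payment period 2: $1,393.78 +$19.00 interest = $1,412.78; pay $236.00 → $1,176.78
Payment period 3: $1,176.78 +$16.00 interest = $1,192.78; pay $239.00 → $953.78
Payment period 4: $953.78 +$13.00 interest = $966.78; pay $242.00 → $724.78
Payment period 5: $724.78 +$10.00 interest = $734.78; pay $245.00 → $489.78
Payment period 6: $489.78 +$7.00 interest = $496.78; pay $249.00 → $247.78
Payment period 7: $247.78 +$4.00 interest = $251.78; pay $251.78 → $0.00
Total paid: $1,695.78

$1,695.78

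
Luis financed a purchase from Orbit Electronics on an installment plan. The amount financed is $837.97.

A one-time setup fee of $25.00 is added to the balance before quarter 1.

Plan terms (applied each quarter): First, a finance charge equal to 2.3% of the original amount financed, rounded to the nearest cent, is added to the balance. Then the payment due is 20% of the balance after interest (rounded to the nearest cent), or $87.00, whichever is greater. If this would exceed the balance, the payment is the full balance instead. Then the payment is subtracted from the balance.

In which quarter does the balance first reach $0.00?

10

Quarter 1: opening $862.97; interest $19.27 → $882.24; payment $176.45; balance $705.79
Quarter 2: opening $705.79; interest $19.27 → $725.06; payment $145.01; balance $580.05
Quarter 3: opening $580.05; interest $19.27 → $599.32; payment $119.86; balance $479.46
Quarter 4: opening $479.46; interest $19.27 → $498.73; payment $99.75; balance $398.98
Quarter 5: opening $398.98; interest $19.27 → $418.25; payment $87.00; balance $331.25
Quarter 6: opening $331.25; interest $19.27 → $350.52; payment $87.00; balance $263.52
Quarter 7: opening $263.52; interest $19.27 → $282.79; payment $87.00; balance $195.79
Quarter 8: opening $195.79; interest $19.27 → $215.06; payment $87.00; balance $128.06
Quarter 9: opening $128.06; interest $19.27 → $147.33; payment $87.00; balance $60.33
Quarter 10: opening $60.33; interest $19.27 → $79.60; payment $79.60; balance $0.00
Balance reaches $0.00 in quarter 10.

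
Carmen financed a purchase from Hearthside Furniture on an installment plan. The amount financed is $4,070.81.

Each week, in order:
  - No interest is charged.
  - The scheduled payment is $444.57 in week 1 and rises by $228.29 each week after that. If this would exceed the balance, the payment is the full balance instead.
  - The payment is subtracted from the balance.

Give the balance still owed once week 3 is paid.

$2,052.23

# | Opening | Payment | End bal
1 | $4,070.81 | $444.57 | $3,626.24
2 | $3,626.24 | $672.86 | $2,953.38
3 | $2,953.38 | $901.15 | $2,052.23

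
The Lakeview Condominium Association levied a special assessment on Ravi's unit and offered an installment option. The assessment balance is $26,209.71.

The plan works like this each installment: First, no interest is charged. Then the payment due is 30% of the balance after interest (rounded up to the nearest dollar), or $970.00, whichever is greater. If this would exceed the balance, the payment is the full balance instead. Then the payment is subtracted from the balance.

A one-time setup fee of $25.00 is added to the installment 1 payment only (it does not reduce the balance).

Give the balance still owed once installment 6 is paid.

Installment 1: $26,209.71 − $7,863.00 (+ $25.00 fee) → $18,346.71
Installment 2: $18,346.71 − $5,505.00 → $12,841.71
Installment 3: $12,841.71 − $3,853.00 → $8,988.71
Installment 4: $8,988.71 − $2,697.00 → $6,291.71
Installment 5: $6,291.71 − $1,888.00 → $4,403.71
Installment 6: $4,403.71 − $1,322.00 → $3,081.71

$3,081.71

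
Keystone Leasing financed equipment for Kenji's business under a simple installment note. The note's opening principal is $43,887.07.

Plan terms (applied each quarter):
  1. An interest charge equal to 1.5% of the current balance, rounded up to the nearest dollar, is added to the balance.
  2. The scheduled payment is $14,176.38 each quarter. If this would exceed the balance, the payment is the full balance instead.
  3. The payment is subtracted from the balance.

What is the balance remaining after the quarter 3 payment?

Quarter 1: $43,887.07 +$659.00 interest = $44,546.07; pay $14,176.38 → $30,369.69
Quarter 2: $30,369.69 +$456.00 interest = $30,825.69; pay $14,176.38 → $16,649.31
Quarter 3: $16,649.31 +$250.00 interest = $16,899.31; pay $14,176.38 → $2,722.93

$2,722.93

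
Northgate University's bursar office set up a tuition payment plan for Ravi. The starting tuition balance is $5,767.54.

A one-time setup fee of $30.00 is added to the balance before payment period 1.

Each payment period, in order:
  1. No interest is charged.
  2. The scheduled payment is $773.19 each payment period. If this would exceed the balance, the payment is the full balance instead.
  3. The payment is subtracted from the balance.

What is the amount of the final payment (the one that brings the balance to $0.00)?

Payment period 1: opening $5,797.54; payment $773.19; balance $5,024.35
Payment period 2: opening $5,024.35; payment $773.19; balance $4,251.16
Payment period 3: opening $4,251.16; payment $773.19; balance $3,477.97
Payment period 4: opening $3,477.97; payment $773.19; balance $2,704.78
Payment period 5: opening $2,704.78; payment $773.19; balance $1,931.59
Payment period 6: opening $1,931.59; payment $773.19; balance $1,158.40
Payment period 7: opening $1,158.40; payment $773.19; balance $385.21
Payment period 8: opening $385.21; payment $385.21; balance $0.00

$385.21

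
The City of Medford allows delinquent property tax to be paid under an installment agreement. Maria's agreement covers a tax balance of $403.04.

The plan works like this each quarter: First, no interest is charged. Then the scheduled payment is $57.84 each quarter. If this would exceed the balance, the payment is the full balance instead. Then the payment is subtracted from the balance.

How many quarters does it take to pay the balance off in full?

7

Quarter 1: opening $403.04; payment $57.84; balance $345.20
Quarter 2: opening $345.20; payment $57.84; balance $287.36
Quarter 3: opening $287.36; payment $57.84; balance $229.52
Quarter 4: opening $229.52; payment $57.84; balance $171.68
Quarter 5: opening $171.68; payment $57.84; balance $113.84
Quarter 6: opening $113.84; payment $57.84; balance $56.00
Quarter 7: opening $56.00; payment $56.00; balance $0.00
Balance reaches $0.00 in quarter 7.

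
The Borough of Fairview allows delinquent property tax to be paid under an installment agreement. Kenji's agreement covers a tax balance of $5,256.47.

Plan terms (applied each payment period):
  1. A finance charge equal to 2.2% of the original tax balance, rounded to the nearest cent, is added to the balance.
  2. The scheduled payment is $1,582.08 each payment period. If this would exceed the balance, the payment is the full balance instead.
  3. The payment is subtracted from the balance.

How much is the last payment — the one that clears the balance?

$972.79

Payment period 1: opening $5,256.47; interest $115.64 → $5,372.11; payment $1,582.08; balance $3,790.03
Payment period 2: opening $3,790.03; interest $115.64 → $3,905.67; payment $1,582.08; balance $2,323.59
Payment period 3: opening $2,323.59; interest $115.64 → $2,439.23; payment $1,582.08; balance $857.15
Payment period 4: opening $857.15; interest $115.64 → $972.79; payment $972.79; balance $0.00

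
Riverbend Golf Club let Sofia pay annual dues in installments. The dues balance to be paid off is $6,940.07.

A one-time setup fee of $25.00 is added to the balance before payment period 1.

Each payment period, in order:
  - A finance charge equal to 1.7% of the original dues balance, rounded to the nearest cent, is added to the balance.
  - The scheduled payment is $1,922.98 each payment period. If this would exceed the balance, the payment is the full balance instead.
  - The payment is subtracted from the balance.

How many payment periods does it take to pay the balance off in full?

4

# | Opening | Interest | Payment | End bal
1 | $6,965.07 | $117.98 | $1,922.98 | $5,160.07
2 | $5,160.07 | $117.98 | $1,922.98 | $3,355.07
3 | $3,355.07 | $117.98 | $1,922.98 | $1,550.07
4 | $1,550.07 | $117.98 | $1,668.05 | $0.00
Balance reaches $0.00 in payment period 4.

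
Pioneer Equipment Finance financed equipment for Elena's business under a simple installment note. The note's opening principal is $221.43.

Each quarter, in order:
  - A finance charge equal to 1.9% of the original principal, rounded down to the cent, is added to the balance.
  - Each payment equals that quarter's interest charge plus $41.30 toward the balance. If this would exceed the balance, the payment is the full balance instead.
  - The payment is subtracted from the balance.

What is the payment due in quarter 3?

$45.50

Quarter 1: opening $221.43; interest $4.20 → $225.63; payment $45.50; balance $180.13
Quarter 2: opening $180.13; interest $4.20 → $184.33; payment $45.50; balance $138.83
Quarter 3: opening $138.83; interest $4.20 → $143.03; payment $45.50; balance $97.53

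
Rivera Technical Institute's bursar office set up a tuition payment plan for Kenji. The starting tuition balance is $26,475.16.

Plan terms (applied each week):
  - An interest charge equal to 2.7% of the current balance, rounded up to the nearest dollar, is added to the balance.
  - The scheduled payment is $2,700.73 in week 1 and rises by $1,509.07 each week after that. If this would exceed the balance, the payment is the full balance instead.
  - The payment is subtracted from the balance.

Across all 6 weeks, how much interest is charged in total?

Week 1: opening $26,475.16; interest $715.00 → $27,190.16; payment $2,700.73; balance $24,489.43
Week 2: opening $24,489.43; interest $662.00 → $25,151.43; payment $4,209.80; balance $20,941.63
Week 3: opening $20,941.63; interest $566.00 → $21,507.63; payment $5,718.87; balance $15,788.76
Week 4: opening $15,788.76; interest $427.00 → $16,215.76; payment $7,227.94; balance $8,987.82
Week 5: opening $8,987.82; interest $243.00 → $9,230.82; payment $8,737.01; balance $493.81
Week 6: opening $493.81; interest $14.00 → $507.81; payment $507.81; balance $0.00
Total interest: $715.00 + $662.00 + $566.00 + $427.00 + $243.00 + $14.00 = $2,627.00

$2,627.00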